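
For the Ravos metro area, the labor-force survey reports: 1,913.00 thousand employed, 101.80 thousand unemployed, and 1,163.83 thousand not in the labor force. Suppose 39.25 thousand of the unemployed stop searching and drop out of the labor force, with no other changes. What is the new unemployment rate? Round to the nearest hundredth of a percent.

New unemployment rate ≈ 3.17%.

Initially, labor force = 1,913.00 + 101.80 = 2,014.80 thousand, so u = 101.80/2,014.80 = 5.05%.
After the change, unemployed and labor force both fall by 39.25 → E = 1,913.00, U = 62.55, labor force = 1,975.55 thousand.
New unemployment rate = 62.55 / 1,975.55 = 3.17%.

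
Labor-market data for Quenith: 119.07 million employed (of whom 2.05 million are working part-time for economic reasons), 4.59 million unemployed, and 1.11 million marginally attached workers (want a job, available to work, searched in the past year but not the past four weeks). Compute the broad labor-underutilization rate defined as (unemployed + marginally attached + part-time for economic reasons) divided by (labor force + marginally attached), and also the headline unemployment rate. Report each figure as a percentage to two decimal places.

Broad underutilization rate ≈ 6.21%; headline unemployment rate ≈ 3.71%.

Labor force = 119.07 + 4.59 = 123.66 million.
Numerator = 4.59 + 1.11 + 2.05 = 7.75 million.
Denominator = 123.66 + 1.11 = 124.77 million.
Broad rate = 7.75 / 124.77 = 6.21%.
Headline unemployment rate = 4.59 / 123.66 = 3.71%.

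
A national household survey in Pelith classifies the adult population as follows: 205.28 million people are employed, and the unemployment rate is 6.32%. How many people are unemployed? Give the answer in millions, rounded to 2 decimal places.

Let U be the number unemployed. The labor force is E + U, and U/(E+U) = 0.0632.
So U = 0.0632 × 205.28 / (1 − 0.0632) = 12.9737 / 0.9368 ≈ 13.85 million.

About 13.85 million are unemployed.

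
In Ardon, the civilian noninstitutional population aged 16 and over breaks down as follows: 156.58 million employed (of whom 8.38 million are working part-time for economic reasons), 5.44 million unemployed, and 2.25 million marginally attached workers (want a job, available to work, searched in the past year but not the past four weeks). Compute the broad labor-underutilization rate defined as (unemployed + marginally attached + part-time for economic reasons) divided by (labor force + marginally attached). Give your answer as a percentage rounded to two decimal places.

Labor force = 156.58 + 5.44 = 162.02 million.
Numerator = 5.44 + 2.25 + 8.38 = 16.07 million.
Denominator = 162.02 + 2.25 = 164.27 million.
Broad rate = 16.07 / 164.27 = 9.78%.

Broad underutilization rate ≈ 9.78%.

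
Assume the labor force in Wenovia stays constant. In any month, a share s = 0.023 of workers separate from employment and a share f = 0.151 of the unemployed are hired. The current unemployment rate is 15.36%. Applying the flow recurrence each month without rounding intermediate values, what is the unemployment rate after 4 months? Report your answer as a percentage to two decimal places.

With a fixed labor force, u_{t+1} = u_t + s·(1−u_t) − f·u_t = u_t·(1−s−f) + s.
Here 1−s−f = 0.826 and s = 0.023.
u_1 = 0.153600 × 0.826 + 0.023 = 0.149874.
u_2 = 0.149874 × 0.826 + 0.023 = 0.146796.
u_3 = 0.146796 × 0.826 + 0.023 = 0.144253.
u_4 = 0.144253 × 0.826 + 0.023 = 0.142153.

Unemployment rate after four months ≈ 14.22%.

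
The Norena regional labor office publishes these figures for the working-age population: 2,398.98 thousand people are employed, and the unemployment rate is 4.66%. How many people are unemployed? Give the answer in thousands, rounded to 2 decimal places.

About 117.26 thousand are unemployed.

Let U be the number unemployed. The labor force is E + U, and U/(E+U) = 0.0466.
So U = 0.0466 × 2,398.98 / (1 − 0.0466) = 111.7925 / 0.9534 ≈ 117.26 thousand.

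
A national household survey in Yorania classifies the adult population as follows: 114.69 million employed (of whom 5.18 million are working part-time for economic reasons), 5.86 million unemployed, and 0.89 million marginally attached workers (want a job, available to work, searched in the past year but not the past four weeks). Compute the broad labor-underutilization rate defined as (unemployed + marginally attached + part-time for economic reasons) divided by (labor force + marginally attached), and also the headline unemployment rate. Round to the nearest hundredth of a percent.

Broad underutilization rate ≈ 9.82%; headline unemployment rate ≈ 4.86%.

Labor force = 114.69 + 5.86 = 120.55 million.
Numerator = 5.86 + 0.89 + 5.18 = 11.93 million.
Denominator = 120.55 + 0.89 = 121.44 million.
Broad rate = 11.93 / 121.44 = 9.82%.
Headline unemployment rate = 5.86 / 120.55 = 4.86%.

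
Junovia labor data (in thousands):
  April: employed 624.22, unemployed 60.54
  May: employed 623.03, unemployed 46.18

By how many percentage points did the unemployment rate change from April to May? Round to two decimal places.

The unemployment rate changed by −1.94 percentage points.

April: labor force = 624.22 + 60.54 = 684.76; u = 60.54/684.76 = 8.84%.
May: labor force = 623.03 + 46.18 = 669.21; u = 46.18/669.21 = 6.90%.
Change = 6.90% − 8.84% = −1.94 pp.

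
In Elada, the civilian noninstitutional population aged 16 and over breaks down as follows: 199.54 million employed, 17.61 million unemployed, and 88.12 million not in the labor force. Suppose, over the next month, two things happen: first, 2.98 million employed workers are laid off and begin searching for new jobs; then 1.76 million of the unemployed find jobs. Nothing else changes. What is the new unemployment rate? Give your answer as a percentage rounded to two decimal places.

New unemployment rate ≈ 8.67%.

Initially, labor force = 199.54 + 17.61 = 217.15 million, so u = 17.61/217.15 = 8.11%.
After the first change, employed falls and unemployed rises by 2.98; labor force unchanged → E = 196.56, U = 20.59, labor force = 217.15 million.
After the second change, unemployed falls and employed rises by 1.76; labor force unchanged → E = 198.32, U = 18.83, labor force = 217.15 million.
New unemployment rate = 18.83 / 217.15 = 8.67%.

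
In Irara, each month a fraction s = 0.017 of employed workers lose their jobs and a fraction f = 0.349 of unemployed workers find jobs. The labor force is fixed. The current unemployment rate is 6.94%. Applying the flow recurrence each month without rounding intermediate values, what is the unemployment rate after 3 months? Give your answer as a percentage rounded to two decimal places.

With a fixed labor force, u_{t+1} = u_t + s·(1−u_t) − f·u_t = u_t·(1−s−f) + s.
Here 1−s−f = 0.634 and s = 0.017.
u_1 = 0.069400 × 0.634 + 0.017 = 0.061000.
u_2 = 0.061000 × 0.634 + 0.017 = 0.055674.
u_3 = 0.055674 × 0.634 + 0.017 = 0.052297.

Unemployment rate after three months ≈ 5.23%.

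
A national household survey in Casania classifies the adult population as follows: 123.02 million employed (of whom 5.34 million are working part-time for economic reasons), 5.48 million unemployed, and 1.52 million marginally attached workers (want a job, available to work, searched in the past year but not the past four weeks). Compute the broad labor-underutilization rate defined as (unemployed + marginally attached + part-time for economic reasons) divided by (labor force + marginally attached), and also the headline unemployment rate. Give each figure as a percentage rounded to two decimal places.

Broad underutilization rate ≈ 9.49%; headline unemployment rate ≈ 4.26%.

Labor force = 123.02 + 5.48 = 128.50 million.
Numerator = 5.48 + 1.52 + 5.34 = 12.34 million.
Denominator = 128.50 + 1.52 = 130.02 million.
Broad rate = 12.34 / 130.02 = 9.49%.
Headline unemployment rate = 5.48 / 128.50 = 4.26%.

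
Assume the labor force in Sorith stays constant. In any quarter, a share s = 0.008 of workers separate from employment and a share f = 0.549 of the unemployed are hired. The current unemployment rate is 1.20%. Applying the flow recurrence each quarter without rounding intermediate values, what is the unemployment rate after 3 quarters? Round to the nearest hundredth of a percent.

With a fixed labor force, u_{t+1} = u_t + s·(1−u_t) − f·u_t = u_t·(1−s−f) + s.
Here 1−s−f = 0.443 and s = 0.008.
u_1 = 0.012000 × 0.443 + 0.008 = 0.013316.
u_2 = 0.013316 × 0.443 + 0.008 = 0.013899.
u_3 = 0.013899 × 0.443 + 0.008 = 0.014157.

Unemployment rate after three quarters ≈ 1.42%.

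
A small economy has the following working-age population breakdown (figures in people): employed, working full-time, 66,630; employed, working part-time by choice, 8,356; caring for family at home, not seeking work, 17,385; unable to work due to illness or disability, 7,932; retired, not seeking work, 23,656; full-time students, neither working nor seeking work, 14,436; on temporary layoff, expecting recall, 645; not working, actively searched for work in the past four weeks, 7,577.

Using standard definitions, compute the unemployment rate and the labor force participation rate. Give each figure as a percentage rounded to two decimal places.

Unemployment rate ≈ 9.88%; labor force participation rate ≈ 56.75%.

Employed = 66,630 + 8,356 = 74,986.
Unemployed = 645 + 7,577 = 8,222 (jobless and actively searching, or on temporary layoff).
Labor force = 74,986 + 8,222 = 83,208.
Not in labor force = 17,385 + 7,932 + 23,656 + 14,436 = 63,409 (those not working and not actively searching are outside the labor force).
Civilian working-age population = 83,208 + 63,409 = 146,617.
Unemployment rate = 8,222 / 83,208 = 9.88%.
Labor force participation rate = 83,208 / 146,617 = 56.75%.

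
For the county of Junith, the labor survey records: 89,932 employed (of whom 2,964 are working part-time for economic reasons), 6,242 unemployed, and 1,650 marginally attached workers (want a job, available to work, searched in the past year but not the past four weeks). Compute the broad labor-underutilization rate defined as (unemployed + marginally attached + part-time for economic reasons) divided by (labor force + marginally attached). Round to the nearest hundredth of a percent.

Broad underutilization rate ≈ 11.10%.

Labor force = 89,932 + 6,242 = 96,174.
Numerator = 6,242 + 1,650 + 2,964 = 10,856.
Denominator = 96,174 + 1,650 = 97,824.
Broad rate = 10,856 / 97,824 = 11.10%.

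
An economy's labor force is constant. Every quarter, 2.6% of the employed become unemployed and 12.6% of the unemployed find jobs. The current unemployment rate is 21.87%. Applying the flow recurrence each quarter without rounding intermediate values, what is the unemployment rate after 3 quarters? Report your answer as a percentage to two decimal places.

With a fixed labor force, u_{t+1} = u_t + s·(1−u_t) − f·u_t = u_t·(1−s−f) + s.
Here 1−s−f = 0.848 and s = 0.026.
u_1 = 0.218700 × 0.848 + 0.026 = 0.211458.
u_2 = 0.211458 × 0.848 + 0.026 = 0.205316.
u_3 = 0.205316 × 0.848 + 0.026 = 0.200108.

Unemployment rate after three quarters ≈ 20.01%.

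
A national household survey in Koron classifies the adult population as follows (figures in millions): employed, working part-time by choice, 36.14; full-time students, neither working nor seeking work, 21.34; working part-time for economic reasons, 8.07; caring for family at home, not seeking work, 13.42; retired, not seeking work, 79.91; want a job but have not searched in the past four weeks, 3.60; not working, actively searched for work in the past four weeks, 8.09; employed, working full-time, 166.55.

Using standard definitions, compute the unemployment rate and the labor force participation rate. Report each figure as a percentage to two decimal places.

Employed = 36.14 + 8.07 + 166.55 = 210.76 million (anyone who worked, including part-time for economic reasons, counts as employed).
Unemployed = 8.09 million.
Labor force = 210.76 + 8.09 = 218.85 million.
Not in labor force = 21.34 + 13.42 + 79.91 + 3.60 = 118.27 million (those not working and not actively searching are outside the labor force — including those who want a job but have given up searching).
Civilian working-age population = 218.85 + 118.27 = 337.12 million.
Unemployment rate = 8.09 / 218.85 = 3.70%.
Labor force participation rate = 218.85 / 337.12 = 64.92%.

Unemployment rate ≈ 3.70%; labor force participation rate ≈ 64.92%.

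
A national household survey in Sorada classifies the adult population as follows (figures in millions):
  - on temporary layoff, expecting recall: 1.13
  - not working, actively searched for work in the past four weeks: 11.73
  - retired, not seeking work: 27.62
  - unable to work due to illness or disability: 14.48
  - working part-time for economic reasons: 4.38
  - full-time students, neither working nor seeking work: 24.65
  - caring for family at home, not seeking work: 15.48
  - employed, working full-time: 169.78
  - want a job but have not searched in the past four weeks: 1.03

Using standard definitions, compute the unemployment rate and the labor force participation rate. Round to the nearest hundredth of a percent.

Employed = 4.38 + 169.78 = 174.16 million (anyone who worked, including part-time for economic reasons, counts as employed).
Unemployed = 1.13 + 11.73 = 12.86 million (jobless and actively searching, or on temporary layoff).
Labor force = 174.16 + 12.86 = 187.02 million.
Not in labor force = 27.62 + 14.48 + 24.65 + 15.48 + 1.03 = 83.26 million (those not working and not actively searching are outside the labor force — including those who want a job but have given up searching).
Civilian working-age population = 187.02 + 83.26 = 270.28 million.
Unemployment rate = 12.86 / 187.02 = 6.88%.
Labor force participation rate = 187.02 / 270.28 = 69.19%.

Unemployment rate ≈ 6.88%; labor force participation rate ≈ 69.19%.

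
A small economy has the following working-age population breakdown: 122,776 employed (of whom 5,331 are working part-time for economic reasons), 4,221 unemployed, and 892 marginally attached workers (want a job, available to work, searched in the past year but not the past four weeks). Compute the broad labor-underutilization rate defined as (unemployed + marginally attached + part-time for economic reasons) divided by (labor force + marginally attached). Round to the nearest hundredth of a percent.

Broad underutilization rate ≈ 8.17%.

Labor force = 122,776 + 4,221 = 126,997.
Numerator = 4,221 + 892 + 5,331 = 10,444.
Denominator = 126,997 + 892 = 127,889.
Broad rate = 10,444 / 127,889 = 8.17%.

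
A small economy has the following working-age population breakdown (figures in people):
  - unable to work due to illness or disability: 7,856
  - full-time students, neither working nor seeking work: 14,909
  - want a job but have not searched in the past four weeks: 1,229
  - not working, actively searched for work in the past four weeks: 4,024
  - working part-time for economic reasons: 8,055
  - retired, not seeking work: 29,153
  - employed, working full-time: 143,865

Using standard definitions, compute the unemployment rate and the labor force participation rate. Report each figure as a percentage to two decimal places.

Employed = 8,055 + 143,865 = 151,920 (anyone who worked, including part-time for economic reasons, counts as employed).
Unemployed = 4,024.
Labor force = 151,920 + 4,024 = 155,944.
Not in labor force = 7,856 + 14,909 + 1,229 + 29,153 = 53,147 (those not working and not actively searching are outside the labor force — including those who want a job but have given up searching).
Civilian working-age population = 155,944 + 53,147 = 209,091.
Unemployment rate = 4,024 / 155,944 = 2.58%.
Labor force participation rate = 155,944 / 209,091 = 74.58%.

Unemployment rate ≈ 2.58%; labor force participation rate ≈ 74.58%.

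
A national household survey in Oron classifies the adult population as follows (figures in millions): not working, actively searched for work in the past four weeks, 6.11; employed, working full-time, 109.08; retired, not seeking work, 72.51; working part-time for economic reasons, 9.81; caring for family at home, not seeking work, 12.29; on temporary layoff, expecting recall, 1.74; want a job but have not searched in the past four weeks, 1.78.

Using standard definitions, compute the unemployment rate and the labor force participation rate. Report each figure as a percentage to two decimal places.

Unemployment rate ≈ 6.19%; labor force participation rate ≈ 59.41%.

Employed = 109.08 + 9.81 = 118.89 million (anyone who worked, including part-time for economic reasons, counts as employed).
Unemployed = 6.11 + 1.74 = 7.85 million (jobless and actively searching, or on temporary layoff).
Labor force = 118.89 + 7.85 = 126.74 million.
Not in labor force = 72.51 + 12.29 + 1.78 = 86.58 million (those not working and not actively searching are outside the labor force — including those who want a job but have given up searching).
Civilian working-age population = 126.74 + 86.58 = 213.32 million.
Unemployment rate = 7.85 / 126.74 = 6.19%.
Labor force participation rate = 126.74 / 213.32 = 59.41%.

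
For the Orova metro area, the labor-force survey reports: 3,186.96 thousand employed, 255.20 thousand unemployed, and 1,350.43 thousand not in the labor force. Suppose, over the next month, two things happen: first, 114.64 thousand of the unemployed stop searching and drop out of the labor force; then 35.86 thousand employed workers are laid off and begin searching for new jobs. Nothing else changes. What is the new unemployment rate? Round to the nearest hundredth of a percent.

New unemployment rate ≈ 5.30%.

Initially, labor force = 3,186.96 + 255.20 = 3,442.16 thousand, so u = 255.20/3,442.16 = 7.41%.
After the first change, unemployed and labor force both fall by 114.64 → E = 3,186.96, U = 140.56, labor force = 3,327.52 thousand.
After the second change, employed falls and unemployed rises by 35.86; labor force unchanged → E = 3,151.10, U = 176.42, labor force = 3,327.52 thousand.
New unemployment rate = 176.42 / 3,327.52 = 5.30%.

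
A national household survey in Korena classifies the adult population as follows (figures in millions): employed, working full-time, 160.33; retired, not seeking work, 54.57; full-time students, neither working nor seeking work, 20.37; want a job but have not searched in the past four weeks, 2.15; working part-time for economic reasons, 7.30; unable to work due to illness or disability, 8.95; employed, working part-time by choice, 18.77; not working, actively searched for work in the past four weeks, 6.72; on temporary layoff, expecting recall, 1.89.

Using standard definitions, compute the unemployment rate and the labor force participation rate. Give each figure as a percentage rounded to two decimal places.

Employed = 160.33 + 7.30 + 18.77 = 186.40 million (anyone who worked, including part-time for economic reasons, counts as employed).
Unemployed = 6.72 + 1.89 = 8.61 million (jobless and actively searching, or on temporary layoff).
Labor force = 186.40 + 8.61 = 195.01 million.
Not in labor force = 54.57 + 20.37 + 2.15 + 8.95 = 86.04 million (those not working and not actively searching are outside the labor force — including those who want a job but have given up searching).
Civilian working-age population = 195.01 + 86.04 = 281.05 million.
Unemployment rate = 8.61 / 195.01 = 4.42%.
Labor force participation rate = 195.01 / 281.05 = 69.39%.

Unemployment rate ≈ 4.42%; labor force participation rate ≈ 69.39%.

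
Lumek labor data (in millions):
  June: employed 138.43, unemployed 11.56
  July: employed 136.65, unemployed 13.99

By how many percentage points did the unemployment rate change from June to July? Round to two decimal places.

June: labor force = 138.43 + 11.56 = 149.99; u = 11.56/149.99 = 7.71%.
July: labor force = 136.65 + 13.99 = 150.64; u = 13.99/150.64 = 9.29%.
Change = 9.29% − 7.71% = +1.58 pp.

The unemployment rate changed by +1.58 percentage points.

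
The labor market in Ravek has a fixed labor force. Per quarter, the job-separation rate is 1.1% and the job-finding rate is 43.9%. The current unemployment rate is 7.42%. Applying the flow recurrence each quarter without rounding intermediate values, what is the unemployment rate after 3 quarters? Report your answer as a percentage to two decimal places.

With a fixed labor force, u_{t+1} = u_t + s·(1−u_t) − f·u_t = u_t·(1−s−f) + s.
Here 1−s−f = 0.550 and s = 0.011.
u_1 = 0.074200 × 0.550 + 0.011 = 0.051810.
u_2 = 0.051810 × 0.550 + 0.011 = 0.039496.
u_3 = 0.039496 × 0.550 + 0.011 = 0.032723.

Unemployment rate after three quarters ≈ 3.27%.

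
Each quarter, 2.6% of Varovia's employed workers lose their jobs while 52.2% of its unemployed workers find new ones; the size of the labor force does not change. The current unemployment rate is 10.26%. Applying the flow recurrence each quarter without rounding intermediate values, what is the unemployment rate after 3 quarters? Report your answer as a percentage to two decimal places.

Unemployment rate after three quarters ≈ 5.25%.

With a fixed labor force, u_{t+1} = u_t + s·(1−u_t) − f·u_t = u_t·(1−s−f) + s.
Here 1−s−f = 0.452 and s = 0.026.
u_1 = 0.102600 × 0.452 + 0.026 = 0.072375.
u_2 = 0.072375 × 0.452 + 0.026 = 0.058714.
u_3 = 0.058714 × 0.452 + 0.026 = 0.052539.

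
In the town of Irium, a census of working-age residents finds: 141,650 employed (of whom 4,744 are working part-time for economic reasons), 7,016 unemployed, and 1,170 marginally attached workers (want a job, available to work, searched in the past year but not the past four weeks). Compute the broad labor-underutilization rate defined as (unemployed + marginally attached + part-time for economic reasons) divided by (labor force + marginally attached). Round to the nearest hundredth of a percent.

Labor force = 141,650 + 7,016 = 148,666.
Numerator = 7,016 + 1,170 + 4,744 = 12,930.
Denominator = 148,666 + 1,170 = 149,836.
Broad rate = 12,930 / 149,836 = 8.63%.

Broad underutilization rate ≈ 8.63%.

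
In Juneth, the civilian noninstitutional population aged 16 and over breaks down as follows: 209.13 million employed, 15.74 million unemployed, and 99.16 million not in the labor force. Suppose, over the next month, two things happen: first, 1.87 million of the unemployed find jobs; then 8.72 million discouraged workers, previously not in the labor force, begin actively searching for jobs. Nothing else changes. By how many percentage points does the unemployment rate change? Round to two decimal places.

The unemployment rate changes by +2.67 percentage points.

Initially, labor force = 209.13 + 15.74 = 224.87 million, so u = 15.74/224.87 = 7.00%.
After the first change, unemployed falls and employed rises by 1.87; labor force unchanged → E = 211.00, U = 13.87, labor force = 224.87 million.
After the second change, unemployed and labor force both rise by 8.72 → E = 211.00, U = 22.59, labor force = 233.59 million.
New unemployment rate = 22.59 / 233.59 = 9.67%.
Change = 9.67% − 7.00% = +2.67 percentage points.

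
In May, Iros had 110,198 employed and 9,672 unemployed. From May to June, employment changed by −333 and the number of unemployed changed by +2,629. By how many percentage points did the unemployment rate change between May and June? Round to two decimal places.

May: labor force = 110,198 + 9,672 = 119,870; u = 9,672/119,870 = 8.07%.
June: labor force = 109,865 + 12,301 = 122,166; u = 12,301/122,166 = 10.07%.
Change = 10.07% − 8.07% = +2.00 pp.

The unemployment rate changed by +2.00 percentage points.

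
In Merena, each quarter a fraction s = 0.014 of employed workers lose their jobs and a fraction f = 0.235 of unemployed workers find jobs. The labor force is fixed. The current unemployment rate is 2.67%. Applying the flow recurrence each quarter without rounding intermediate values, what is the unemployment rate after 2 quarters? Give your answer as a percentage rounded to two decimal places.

Unemployment rate after two quarters ≈ 3.96%.

With a fixed labor force, u_{t+1} = u_t + s·(1−u_t) − f·u_t = u_t·(1−s−f) + s.
Here 1−s−f = 0.751 and s = 0.014.
u_1 = 0.026700 × 0.751 + 0.014 = 0.034052.
u_2 = 0.034052 × 0.751 + 0.014 = 0.039573.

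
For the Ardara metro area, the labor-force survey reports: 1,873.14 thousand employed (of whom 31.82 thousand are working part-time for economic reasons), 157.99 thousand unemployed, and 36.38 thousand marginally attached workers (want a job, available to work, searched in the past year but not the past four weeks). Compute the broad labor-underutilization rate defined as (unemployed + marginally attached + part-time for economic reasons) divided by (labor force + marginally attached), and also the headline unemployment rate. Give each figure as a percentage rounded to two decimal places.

Labor force = 1,873.14 + 157.99 = 2,031.13 thousand.
Numerator = 157.99 + 36.38 + 31.82 = 226.19 thousand.
Denominator = 2,031.13 + 36.38 = 2,067.51 thousand.
Broad rate = 226.19 / 2,067.51 = 10.94%.
Headline unemployment rate = 157.99 / 2,031.13 = 7.78%.

Broad underutilization rate ≈ 10.94%; headline unemployment rate ≈ 7.78%.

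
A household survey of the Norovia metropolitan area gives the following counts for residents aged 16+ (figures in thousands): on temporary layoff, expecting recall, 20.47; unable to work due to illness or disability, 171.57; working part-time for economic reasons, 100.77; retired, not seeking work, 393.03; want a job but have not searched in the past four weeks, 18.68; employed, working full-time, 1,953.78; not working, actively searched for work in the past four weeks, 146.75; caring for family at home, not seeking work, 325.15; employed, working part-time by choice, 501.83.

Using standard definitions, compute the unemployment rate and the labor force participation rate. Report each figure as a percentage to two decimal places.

Unemployment rate ≈ 6.14%; labor force participation rate ≈ 74.99%.

Employed = 100.77 + 1,953.78 + 501.83 = 2,556.38 thousand (anyone who worked, including part-time for economic reasons, counts as employed).
Unemployed = 20.47 + 146.75 = 167.22 thousand (jobless and actively searching, or on temporary layoff).
Labor force = 2,556.38 + 167.22 = 2,723.60 thousand.
Not in labor force = 171.57 + 393.03 + 18.68 + 325.15 = 908.43 thousand (those not working and not actively searching are outside the labor force — including those who want a job but have given up searching).
Civilian working-age population = 2,723.60 + 908.43 = 3,632.03 thousand.
Unemployment rate = 167.22 / 2,723.60 = 6.14%.
Labor force participation rate = 2,723.60 / 3,632.03 = 74.99%.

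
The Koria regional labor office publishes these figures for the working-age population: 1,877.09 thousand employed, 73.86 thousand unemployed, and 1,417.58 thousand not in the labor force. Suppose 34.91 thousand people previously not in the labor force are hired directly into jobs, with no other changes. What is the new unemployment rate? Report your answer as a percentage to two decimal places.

New unemployment rate ≈ 3.72%.

Initially, labor force = 1,877.09 + 73.86 = 1,950.95 thousand, so u = 73.86/1,950.95 = 3.79%.
After the change, employed and labor force both rise by 34.91; unemployed unchanged → E = 1,912.00, U = 73.86, labor force = 1,985.86 thousand.
New unemployment rate = 73.86 / 1,985.86 = 3.72%.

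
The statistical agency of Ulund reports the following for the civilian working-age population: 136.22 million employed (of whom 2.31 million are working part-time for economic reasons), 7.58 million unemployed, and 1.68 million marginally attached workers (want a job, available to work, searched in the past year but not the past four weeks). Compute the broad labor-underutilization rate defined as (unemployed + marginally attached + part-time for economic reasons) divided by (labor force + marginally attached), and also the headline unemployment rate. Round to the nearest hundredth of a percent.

Labor force = 136.22 + 7.58 = 143.80 million.
Numerator = 7.58 + 1.68 + 2.31 = 11.57 million.
Denominator = 143.80 + 1.68 = 145.48 million.
Broad rate = 11.57 / 145.48 = 7.95%.
Headline unemployment rate = 7.58 / 143.80 = 5.27%.

Broad underutilization rate ≈ 7.95%; headline unemployment rate ≈ 5.27%.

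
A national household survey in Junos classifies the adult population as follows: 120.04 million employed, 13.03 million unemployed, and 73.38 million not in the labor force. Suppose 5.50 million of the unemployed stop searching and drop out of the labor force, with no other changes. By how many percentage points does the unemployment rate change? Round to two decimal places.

Initially, labor force = 120.04 + 13.03 = 133.07 million, so u = 13.03/133.07 = 9.79%.
After the change, unemployed and labor force both fall by 5.50 → E = 120.04, U = 7.53, labor force = 127.57 million.
New unemployment rate = 7.53 / 127.57 = 5.90%.
Change = 5.90% − 9.79% = −3.89 percentage points.

The unemployment rate changes by −3.89 percentage points.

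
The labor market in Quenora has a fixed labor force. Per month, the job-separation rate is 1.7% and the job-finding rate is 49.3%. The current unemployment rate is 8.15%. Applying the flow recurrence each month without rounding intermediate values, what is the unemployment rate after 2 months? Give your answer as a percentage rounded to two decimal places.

Unemployment rate after two months ≈ 4.49%.

With a fixed labor force, u_{t+1} = u_t + s·(1−u_t) − f·u_t = u_t·(1−s−f) + s.
Here 1−s−f = 0.490 and s = 0.017.
u_1 = 0.081500 × 0.490 + 0.017 = 0.056935.
u_2 = 0.056935 × 0.490 + 0.017 = 0.044898.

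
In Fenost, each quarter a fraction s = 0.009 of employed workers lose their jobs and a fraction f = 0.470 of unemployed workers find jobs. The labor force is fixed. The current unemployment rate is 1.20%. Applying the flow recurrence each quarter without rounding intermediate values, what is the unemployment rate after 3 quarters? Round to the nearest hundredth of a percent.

Unemployment rate after three quarters ≈ 1.78%.

With a fixed labor force, u_{t+1} = u_t + s·(1−u_t) − f·u_t = u_t·(1−s−f) + s.
Here 1−s−f = 0.521 and s = 0.009.
u_1 = 0.012000 × 0.521 + 0.009 = 0.015252.
u_2 = 0.015252 × 0.521 + 0.009 = 0.016946.
u_3 = 0.016946 × 0.521 + 0.009 = 0.017829.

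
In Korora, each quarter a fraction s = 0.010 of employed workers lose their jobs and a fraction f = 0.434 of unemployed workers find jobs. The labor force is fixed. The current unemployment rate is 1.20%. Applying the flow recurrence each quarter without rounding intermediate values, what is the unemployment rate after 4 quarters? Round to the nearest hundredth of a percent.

With a fixed labor force, u_{t+1} = u_t + s·(1−u_t) − f·u_t = u_t·(1−s−f) + s.
Here 1−s−f = 0.556 and s = 0.010.
u_1 = 0.012000 × 0.556 + 0.010 = 0.016672.
u_2 = 0.016672 × 0.556 + 0.010 = 0.019270.
u_3 = 0.019270 × 0.556 + 0.010 = 0.020714.
u_4 = 0.020714 × 0.556 + 0.010 = 0.021517.

Unemployment rate after four quarters ≈ 2.15%.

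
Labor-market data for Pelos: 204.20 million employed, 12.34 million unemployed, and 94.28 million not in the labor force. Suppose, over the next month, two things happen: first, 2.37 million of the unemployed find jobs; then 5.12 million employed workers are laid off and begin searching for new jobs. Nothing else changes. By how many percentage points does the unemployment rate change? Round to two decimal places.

Initially, labor force = 204.20 + 12.34 = 216.54 million, so u = 12.34/216.54 = 5.70%.
After the first change, unemployed falls and employed rises by 2.37; labor force unchanged → E = 206.57, U = 9.97, labor force = 216.54 million.
After the second change, employed falls and unemployed rises by 5.12; labor force unchanged → E = 201.45, U = 15.09, labor force = 216.54 million.
New unemployment rate = 15.09 / 216.54 = 6.97%.
Change = 6.97% − 5.70% = +1.27 percentage points.

The unemployment rate changes by +1.27 percentage points.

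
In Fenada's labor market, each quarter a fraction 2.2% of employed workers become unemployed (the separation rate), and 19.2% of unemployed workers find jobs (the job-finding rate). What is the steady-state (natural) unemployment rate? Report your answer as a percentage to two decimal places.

Steady-state unemployment rate ≈ 10.28%.

At steady state the flows balance: s·E = f·U, so U/(E+U) = s/(s+f).
u* = 2.2 / (2.2 + 19.2) = 2.2 / 21.40 = 10.28%.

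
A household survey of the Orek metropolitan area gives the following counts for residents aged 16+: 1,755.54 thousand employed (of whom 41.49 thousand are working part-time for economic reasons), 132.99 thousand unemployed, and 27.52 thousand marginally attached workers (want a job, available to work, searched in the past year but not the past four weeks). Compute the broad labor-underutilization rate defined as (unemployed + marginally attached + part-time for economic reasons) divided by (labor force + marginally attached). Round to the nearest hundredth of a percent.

Broad underutilization rate ≈ 10.54%.

Labor force = 1,755.54 + 132.99 = 1,888.53 thousand.
Numerator = 132.99 + 27.52 + 41.49 = 202.00 thousand.
Denominator = 1,888.53 + 27.52 = 1,916.05 thousand.
Broad rate = 202.00 / 1,916.05 = 10.54%.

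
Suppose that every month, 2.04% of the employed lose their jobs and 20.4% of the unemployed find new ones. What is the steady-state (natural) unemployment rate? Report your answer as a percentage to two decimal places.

At steady state the flows balance: s·E = f·U, so U/(E+U) = s/(s+f).
u* = 2.04 / (2.04 + 20.4) = 2.04 / 22.44 = 9.09%.

Steady-state unemployment rate ≈ 9.09%.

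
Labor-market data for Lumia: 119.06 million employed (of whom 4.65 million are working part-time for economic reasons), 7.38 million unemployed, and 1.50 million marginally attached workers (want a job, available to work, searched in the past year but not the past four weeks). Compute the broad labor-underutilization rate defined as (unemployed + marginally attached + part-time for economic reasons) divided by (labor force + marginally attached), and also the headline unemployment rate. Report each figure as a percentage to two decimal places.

Labor force = 119.06 + 7.38 = 126.44 million.
Numerator = 7.38 + 1.50 + 4.65 = 13.53 million.
Denominator = 126.44 + 1.50 = 127.94 million.
Broad rate = 13.53 / 127.94 = 10.58%.
Headline unemployment rate = 7.38 / 126.44 = 5.84%.

Broad underutilization rate ≈ 10.58%; headline unemployment rate ≈ 5.84%.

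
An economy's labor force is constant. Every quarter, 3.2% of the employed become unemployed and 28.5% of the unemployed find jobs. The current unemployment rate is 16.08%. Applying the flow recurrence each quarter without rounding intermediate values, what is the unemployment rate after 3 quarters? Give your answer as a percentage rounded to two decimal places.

With a fixed labor force, u_{t+1} = u_t + s·(1−u_t) − f·u_t = u_t·(1−s−f) + s.
Here 1−s−f = 0.683 and s = 0.032.
u_1 = 0.160800 × 0.683 + 0.032 = 0.141826.
u_2 = 0.141826 × 0.683 + 0.032 = 0.128867.
u_3 = 0.128867 × 0.683 + 0.032 = 0.120016.

Unemployment rate after three quarters ≈ 12.00%.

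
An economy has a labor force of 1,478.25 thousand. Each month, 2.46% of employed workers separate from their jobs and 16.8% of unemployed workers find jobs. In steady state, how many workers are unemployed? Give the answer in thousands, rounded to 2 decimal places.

Steady-state unemployment rate u* = s/(s+f) = 2.46/(2.46+16.8) = 0.127726.
Unemployed = u* × labor force = 0.127726 × 1,478.25 ≈ 188.81 thousand.

About 188.81 thousand are unemployed in steady state.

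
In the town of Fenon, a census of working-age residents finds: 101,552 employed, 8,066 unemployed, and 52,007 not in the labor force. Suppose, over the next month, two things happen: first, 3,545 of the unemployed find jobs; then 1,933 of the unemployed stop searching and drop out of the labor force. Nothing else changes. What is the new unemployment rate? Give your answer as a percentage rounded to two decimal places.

Initially, labor force = 101,552 + 8,066 = 109,618, so u = 8,066/109,618 = 7.36%.
After the first change, unemployed falls and employed rises by 3,545; labor force unchanged → E = 105,097, U = 4,521, labor force = 109,618.
After the second change, unemployed and labor force both fall by 1,933 → E = 105,097, U = 2,588, labor force = 107,685.
New unemployment rate = 2,588 / 107,685 = 2.40%.

New unemployment rate ≈ 2.40%.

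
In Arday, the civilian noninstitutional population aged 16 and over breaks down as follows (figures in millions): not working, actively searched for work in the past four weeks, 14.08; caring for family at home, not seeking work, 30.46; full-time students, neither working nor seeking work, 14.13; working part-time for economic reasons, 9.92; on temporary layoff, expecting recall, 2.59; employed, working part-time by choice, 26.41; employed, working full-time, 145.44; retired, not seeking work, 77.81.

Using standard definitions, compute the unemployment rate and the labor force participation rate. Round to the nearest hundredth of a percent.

Unemployment rate ≈ 8.40%; labor force participation rate ≈ 61.85%.

Employed = 9.92 + 26.41 + 145.44 = 181.77 million (anyone who worked, including part-time for economic reasons, counts as employed).
Unemployed = 14.08 + 2.59 = 16.67 million (jobless and actively searching, or on temporary layoff).
Labor force = 181.77 + 16.67 = 198.44 million.
Not in labor force = 30.46 + 14.13 + 77.81 = 122.40 million (those not working and not actively searching are outside the labor force).
Civilian working-age population = 198.44 + 122.40 = 320.84 million.
Unemployment rate = 16.67 / 198.44 = 8.40%.
Labor force participation rate = 198.44 / 320.84 = 61.85%.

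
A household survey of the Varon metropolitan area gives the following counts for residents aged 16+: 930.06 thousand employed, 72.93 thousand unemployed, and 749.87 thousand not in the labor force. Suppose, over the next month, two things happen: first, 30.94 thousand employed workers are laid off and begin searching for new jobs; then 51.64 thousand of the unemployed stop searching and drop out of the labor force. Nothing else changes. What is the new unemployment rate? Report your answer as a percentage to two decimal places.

New unemployment rate ≈ 5.49%.

Initially, labor force = 930.06 + 72.93 = 1,002.99 thousand, so u = 72.93/1,002.99 = 7.27%.
After the first change, employed falls and unemployed rises by 30.94; labor force unchanged → E = 899.12, U = 103.87, labor force = 1,002.99 thousand.
After the second change, unemployed and labor force both fall by 51.64 → E = 899.12, U = 52.23, labor force = 951.35 thousand.
New unemployment rate = 52.23 / 951.35 = 5.49%.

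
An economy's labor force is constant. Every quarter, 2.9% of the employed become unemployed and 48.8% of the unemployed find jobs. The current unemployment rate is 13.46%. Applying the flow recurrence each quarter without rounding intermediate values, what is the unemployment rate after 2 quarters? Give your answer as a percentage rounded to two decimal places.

Unemployment rate after two quarters ≈ 7.44%.

With a fixed labor force, u_{t+1} = u_t + s·(1−u_t) − f·u_t = u_t·(1−s−f) + s.
Here 1−s−f = 0.483 and s = 0.029.
u_1 = 0.134600 × 0.483 + 0.029 = 0.094012.
u_2 = 0.094012 × 0.483 + 0.029 = 0.074408.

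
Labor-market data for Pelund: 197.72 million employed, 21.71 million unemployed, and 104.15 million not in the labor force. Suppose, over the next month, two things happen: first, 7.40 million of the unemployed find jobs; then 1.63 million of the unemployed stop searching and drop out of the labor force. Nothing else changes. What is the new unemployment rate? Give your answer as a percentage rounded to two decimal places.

Initially, labor force = 197.72 + 21.71 = 219.43 million, so u = 21.71/219.43 = 9.89%.
After the first change, unemployed falls and employed rises by 7.40; labor force unchanged → E = 205.12, U = 14.31, labor force = 219.43 million.
After the second change, unemployed and labor force both fall by 1.63 → E = 205.12, U = 12.68, labor force = 217.80 million.
New unemployment rate = 12.68 / 217.80 = 5.82%.

New unemployment rate ≈ 5.82%.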